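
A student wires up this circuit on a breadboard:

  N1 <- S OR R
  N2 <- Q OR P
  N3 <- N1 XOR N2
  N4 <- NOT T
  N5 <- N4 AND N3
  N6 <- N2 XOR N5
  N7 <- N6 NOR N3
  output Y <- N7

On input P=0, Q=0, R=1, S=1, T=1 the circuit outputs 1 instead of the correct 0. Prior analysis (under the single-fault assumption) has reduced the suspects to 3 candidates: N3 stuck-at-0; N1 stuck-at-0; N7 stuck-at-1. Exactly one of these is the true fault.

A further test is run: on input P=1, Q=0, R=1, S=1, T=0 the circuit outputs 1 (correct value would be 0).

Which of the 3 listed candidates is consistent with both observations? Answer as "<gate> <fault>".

Evaluate each candidate on input P=1, Q=0, R=1, S=1, T=0:
  N3 stuck-at-0: N1=1, N2=1, N3=0 [stuck-at-0], N4=1, N5=0, N6=1, N7=0 → 0 — eliminated
  N1 stuck-at-0: N1=0 [stuck-at-0], N2=1, N3=1, N4=1, N5=1, N6=0, N7=0 → 0 — eliminated
  N7 stuck-at-1: N1=1, N2=1, N3=0, N4=1, N5=0, N6=1, N7=1 [stuck-at-1] → 1 — matches
Only N7 stuck-at-1 reproduces the observed 1.

N7 stuck-at-1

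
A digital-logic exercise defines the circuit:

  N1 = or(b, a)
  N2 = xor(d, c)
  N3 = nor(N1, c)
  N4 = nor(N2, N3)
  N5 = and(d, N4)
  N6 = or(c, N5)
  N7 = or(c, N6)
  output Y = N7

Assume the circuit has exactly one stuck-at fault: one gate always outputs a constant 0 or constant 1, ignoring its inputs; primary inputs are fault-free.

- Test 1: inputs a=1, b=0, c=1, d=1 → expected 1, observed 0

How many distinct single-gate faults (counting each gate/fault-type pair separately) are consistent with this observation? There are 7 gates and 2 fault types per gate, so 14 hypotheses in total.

1

Fault-free: N1=1, N2=0, N3=0, N4=1, N5=1, N6=1, N7=1 → 1. Observed 0.
  N1 stuck-at-0: output 1 ✗
  N1 stuck-at-1: output 1 ✗
  N2 stuck-at-0: output 1 ✗
  N2 stuck-at-1: output 1 ✗
  N3 stuck-at-0: output 1 ✗
  N3 stuck-at-1: output 1 ✗
  N4 stuck-at-0: output 1 ✗
  N4 stuck-at-1: output 1 ✗
  N5 stuck-at-0: output 1 ✗
  N5 stuck-at-1: output 1 ✗
  N6 stuck-at-0: output 1 ✗
  N6 stuck-at-1: output 1 ✗
  N7 stuck-at-0: output 0 ✓
  N7 stuck-at-1: output 1 ✗
Consistent faults: {N7 stuck-at-0} — 1 in all.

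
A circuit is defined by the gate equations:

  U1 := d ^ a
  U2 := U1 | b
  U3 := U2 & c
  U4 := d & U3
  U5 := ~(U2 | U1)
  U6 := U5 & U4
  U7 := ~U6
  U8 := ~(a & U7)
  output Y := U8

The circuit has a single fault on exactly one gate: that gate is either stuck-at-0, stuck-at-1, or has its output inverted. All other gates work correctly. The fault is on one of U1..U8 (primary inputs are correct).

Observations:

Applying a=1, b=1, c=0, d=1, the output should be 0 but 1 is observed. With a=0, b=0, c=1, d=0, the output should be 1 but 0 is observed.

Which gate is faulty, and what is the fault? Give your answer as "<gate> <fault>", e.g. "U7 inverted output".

U8 inverted output

Fault-free values for test 1 (a=1, b=1, c=0, d=1): U1=0, U2=1, U3=0, U4=0, U5=0, U6=0, U7=1, U8=0, giving Y=0. Observed 1.
Test 1: faults giving observed 1 are {U6 stuck-at-1, U6 inverted output, U7 stuck-at-0, U7 inverted output, U8 stuck-at-1, U8 inverted output}.
Test 2 (a=0, b=0, c=1, d=0): fault-free U1=0, U2=0, U3=0, U4=0, U5=1, U6=0, U7=1, U8=1 → 1; observed 0. Eliminates U6 stuck-at-1, U6 inverted output, U7 stuck-at-0, U7 inverted output, U8 stuck-at-1.
Only U8 inverted output is consistent with every test.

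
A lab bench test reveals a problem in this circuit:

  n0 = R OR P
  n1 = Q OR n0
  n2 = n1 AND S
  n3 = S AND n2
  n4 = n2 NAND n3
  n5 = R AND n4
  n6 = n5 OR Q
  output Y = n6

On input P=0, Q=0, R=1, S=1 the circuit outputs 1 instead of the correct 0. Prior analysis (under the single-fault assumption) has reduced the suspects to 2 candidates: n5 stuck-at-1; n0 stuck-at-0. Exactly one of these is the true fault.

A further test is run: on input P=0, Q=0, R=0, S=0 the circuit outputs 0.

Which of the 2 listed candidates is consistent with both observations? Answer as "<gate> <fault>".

Evaluate each candidate on input P=0, Q=0, R=0, S=0:
  n5 stuck-at-1: n0=0, n1=0, n2=0, n3=0, n4=1, n5=1 [stuck-at-1], n6=1 → 1 — eliminated
  n0 stuck-at-0: n0=0 [stuck-at-0], n1=0, n2=0, n3=0, n4=1, n5=0, n6=0 → 0 — matches
Only n0 stuck-at-0 reproduces the observed 0.

n0 stuck-at-0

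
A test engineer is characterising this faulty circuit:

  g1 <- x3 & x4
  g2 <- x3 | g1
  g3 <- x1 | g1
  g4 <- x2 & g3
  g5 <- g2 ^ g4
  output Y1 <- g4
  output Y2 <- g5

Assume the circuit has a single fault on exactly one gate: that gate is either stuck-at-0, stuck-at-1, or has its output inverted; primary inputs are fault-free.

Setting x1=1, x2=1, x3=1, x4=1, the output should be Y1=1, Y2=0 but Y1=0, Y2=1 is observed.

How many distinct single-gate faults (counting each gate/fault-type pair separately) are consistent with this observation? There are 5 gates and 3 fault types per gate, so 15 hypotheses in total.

4

Fault-free: g1=1, g2=1, g3=1, g4=1, g5=0 → Y1=1, Y2=0. Observed Y1=0, Y2=1.
  g1: none of the 3 fault types match ✗
  g2: none of the 3 fault types match ✗
  g3: stuck-at-0, inverted output ✓; others ✗
  g4: stuck-at-0, inverted output ✓; others ✗
  g5: none of the 3 fault types match ✗
Consistent faults: {g3 stuck-at-0, g3 inverted output, g4 stuck-at-0, g4 inverted output} — 4 in all.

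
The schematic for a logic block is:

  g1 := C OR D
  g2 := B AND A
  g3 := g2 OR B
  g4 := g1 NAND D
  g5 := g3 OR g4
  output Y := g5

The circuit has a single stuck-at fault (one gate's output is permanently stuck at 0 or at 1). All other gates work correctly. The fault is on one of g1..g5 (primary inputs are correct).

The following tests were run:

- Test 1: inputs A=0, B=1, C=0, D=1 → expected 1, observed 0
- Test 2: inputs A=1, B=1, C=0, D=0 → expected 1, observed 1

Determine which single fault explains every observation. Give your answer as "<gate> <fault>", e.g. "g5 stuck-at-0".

Fault-free values for test 1 (A=0, B=1, C=0, D=1): g1=1, g2=0, g3=1, g4=0, g5=1, giving Y=1. Observed 0.
Test 1: faults giving observed 0 are {g3 stuck-at-0, g5 stuck-at-0}.
Test 2 (A=1, B=1, C=0, D=0): fault-free g1=0, g2=1, g3=1, g4=1, g5=1 → 1; observed 1. Eliminates g5 stuck-at-0.
Only g3 stuck-at-0 is consistent with every test.

g3 stuck-at-0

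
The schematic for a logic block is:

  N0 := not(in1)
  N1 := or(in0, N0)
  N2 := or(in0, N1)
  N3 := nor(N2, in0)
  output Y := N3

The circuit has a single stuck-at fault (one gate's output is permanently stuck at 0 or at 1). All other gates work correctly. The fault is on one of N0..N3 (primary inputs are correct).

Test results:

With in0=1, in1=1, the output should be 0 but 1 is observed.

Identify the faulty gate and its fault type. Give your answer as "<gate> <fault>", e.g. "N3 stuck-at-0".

N3 stuck-at-1

Fault-free values for test 1 (in0=1, in1=1): N0=0, N1=1, N2=1, N3=0, giving Y=0. Observed 1.
Test 1: faults giving observed 1 are {N3 stuck-at-1}.
Only N3 stuck-at-1 is consistent with every test.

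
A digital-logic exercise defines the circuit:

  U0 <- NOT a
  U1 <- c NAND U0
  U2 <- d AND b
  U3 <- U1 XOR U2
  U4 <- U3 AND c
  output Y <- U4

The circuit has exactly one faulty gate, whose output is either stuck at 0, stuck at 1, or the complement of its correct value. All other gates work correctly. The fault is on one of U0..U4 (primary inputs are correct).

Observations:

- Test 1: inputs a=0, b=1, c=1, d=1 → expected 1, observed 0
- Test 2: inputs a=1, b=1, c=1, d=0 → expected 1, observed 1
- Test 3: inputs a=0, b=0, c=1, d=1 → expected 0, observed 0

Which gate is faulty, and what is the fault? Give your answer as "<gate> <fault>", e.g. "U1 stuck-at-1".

Fault-free values for test 1 (a=0, b=1, c=1, d=1): U0=1, U1=0, U2=1, U3=1, U4=1, giving Y=1. Observed 0.
Test 1: faults giving observed 0 are {U0 stuck-at-0, U0 inverted output, U1 stuck-at-1, U1 inverted output, U2 stuck-at-0, U2 inverted output, U3 stuck-at-0, U3 inverted output, U4 stuck-at-0, U4 inverted output}.
Test 2 (a=1, b=1, c=1, d=0): fault-free U0=0, U1=1, U2=0, U3=1, U4=1 → 1; observed 1. Eliminates U0 inverted output, U1 inverted output, U2 inverted output, U3 stuck-at-0, U3 inverted output, U4 stuck-at-0, U4 inverted output.
Test 3 (a=0, b=0, c=1, d=1): fault-free U0=1, U1=0, U2=0, U3=0, U4=0 → 0; observed 0. Eliminates U0 stuck-at-0, U1 stuck-at-1.
Only U2 stuck-at-0 is consistent with every test.

U2 stuck-at-0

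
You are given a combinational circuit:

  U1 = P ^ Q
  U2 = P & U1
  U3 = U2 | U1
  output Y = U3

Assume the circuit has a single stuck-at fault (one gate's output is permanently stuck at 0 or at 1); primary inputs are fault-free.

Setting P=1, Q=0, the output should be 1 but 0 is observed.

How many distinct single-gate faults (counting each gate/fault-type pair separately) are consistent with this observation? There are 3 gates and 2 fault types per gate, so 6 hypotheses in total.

Fault-free: U1=1, U2=1, U3=1 → 1. Observed 0.
  U1 stuck-at-0: output 0 ✓
  U1 stuck-at-1: output 1 ✗
  U2 stuck-at-0: output 1 ✗
  U2 stuck-at-1: output 1 ✗
  U3 stuck-at-0: output 0 ✓
  U3 stuck-at-1: output 1 ✗
Consistent faults: {U1 stuck-at-0, U3 stuck-at-0} — 2 in all.

2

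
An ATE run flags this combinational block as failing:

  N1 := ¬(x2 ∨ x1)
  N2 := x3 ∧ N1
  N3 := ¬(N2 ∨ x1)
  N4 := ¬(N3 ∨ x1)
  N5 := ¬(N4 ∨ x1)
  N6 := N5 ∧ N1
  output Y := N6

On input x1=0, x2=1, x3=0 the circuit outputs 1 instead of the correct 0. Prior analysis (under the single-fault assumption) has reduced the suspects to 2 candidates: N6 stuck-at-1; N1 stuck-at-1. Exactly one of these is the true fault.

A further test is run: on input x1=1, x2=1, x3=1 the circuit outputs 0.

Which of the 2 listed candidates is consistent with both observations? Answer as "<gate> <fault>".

N1 stuck-at-1

Evaluate each candidate on input x1=1, x2=1, x3=1:
  N6 stuck-at-1: N1=0, N2=0, N3=0, N4=0, N5=0, N6=1 [stuck-at-1] → 1 — eliminated
  N1 stuck-at-1: N1=1 [stuck-at-1], N2=1, N3=0, N4=0, N5=0, N6=0 → 0 — matches
Only N1 stuck-at-1 reproduces the observed 0.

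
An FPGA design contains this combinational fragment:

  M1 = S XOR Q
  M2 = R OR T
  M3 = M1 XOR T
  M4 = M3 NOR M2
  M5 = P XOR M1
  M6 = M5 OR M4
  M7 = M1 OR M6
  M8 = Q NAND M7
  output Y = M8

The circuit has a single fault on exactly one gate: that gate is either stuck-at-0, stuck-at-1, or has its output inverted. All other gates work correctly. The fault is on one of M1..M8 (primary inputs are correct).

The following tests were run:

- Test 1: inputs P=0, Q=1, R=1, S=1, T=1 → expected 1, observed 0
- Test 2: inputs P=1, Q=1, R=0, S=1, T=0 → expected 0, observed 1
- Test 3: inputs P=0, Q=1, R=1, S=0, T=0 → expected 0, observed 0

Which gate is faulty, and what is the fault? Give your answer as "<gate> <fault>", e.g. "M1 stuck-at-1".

M6 inverted output

Fault-free values for test 1 (P=0, Q=1, R=1, S=1, T=1): M1=0, M2=1, M3=1, M4=0, M5=0, M6=0, M7=0, M8=1, giving Y=1. Observed 0.
Test 1: faults giving observed 0 are {M1 stuck-at-1, M1 inverted output, M4 stuck-at-1, M4 inverted output, M5 stuck-at-1, M5 inverted output, M6 stuck-at-1, M6 inverted output, M7 stuck-at-1, M7 inverted output, M8 stuck-at-0, M8 inverted output}.
Test 2 (P=1, Q=1, R=0, S=1, T=0): fault-free M1=0, M2=0, M3=0, M4=1, M5=1, M6=1, M7=1, M8=0 → 0; observed 1. Eliminates M1 stuck-at-1, M1 inverted output, M4 stuck-at-1, M4 inverted output, M5 stuck-at-1, M5 inverted output, M6 stuck-at-1, M7 stuck-at-1, M8 stuck-at-0.
Test 3 (P=0, Q=1, R=1, S=0, T=0): fault-free M1=1, M2=1, M3=1, M4=0, M5=1, M6=1, M7=1, M8=0 → 0; observed 0. Eliminates M7 inverted output, M8 inverted output.
Only M6 inverted output is consistent with every test.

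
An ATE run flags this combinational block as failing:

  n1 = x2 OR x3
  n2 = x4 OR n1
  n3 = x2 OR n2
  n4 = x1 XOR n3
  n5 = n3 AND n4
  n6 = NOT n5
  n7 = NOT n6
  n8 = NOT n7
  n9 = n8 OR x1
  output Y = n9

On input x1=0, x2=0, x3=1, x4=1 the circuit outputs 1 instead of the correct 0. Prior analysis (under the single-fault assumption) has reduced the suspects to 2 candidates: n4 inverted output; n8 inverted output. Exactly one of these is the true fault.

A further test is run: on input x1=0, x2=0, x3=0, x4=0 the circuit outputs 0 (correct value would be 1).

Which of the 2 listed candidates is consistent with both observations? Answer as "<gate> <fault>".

Evaluate each candidate on input x1=0, x2=0, x3=0, x4=0:
  n4 inverted output: n1=0, n2=0, n3=0, n4=1 [inverted output], n5=0, n6=1, n7=0, n8=1, n9=1 → 1 — eliminated
  n8 inverted output: n1=0, n2=0, n3=0, n4=0, n5=0, n6=1, n7=0, n8=0 [inverted output], n9=0 → 0 — matches
Only n8 inverted output reproduces the observed 0.

n8 inverted output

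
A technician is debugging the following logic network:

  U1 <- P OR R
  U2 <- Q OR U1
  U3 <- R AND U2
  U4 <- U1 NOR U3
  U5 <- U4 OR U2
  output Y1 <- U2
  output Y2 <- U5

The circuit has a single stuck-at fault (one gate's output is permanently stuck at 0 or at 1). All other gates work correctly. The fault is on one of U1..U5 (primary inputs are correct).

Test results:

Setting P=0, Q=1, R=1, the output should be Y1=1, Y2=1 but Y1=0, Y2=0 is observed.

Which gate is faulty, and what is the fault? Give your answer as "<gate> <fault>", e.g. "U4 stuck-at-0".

Fault-free values for test 1 (P=0, Q=1, R=1): U1=1, U2=1, U3=1, U4=0, U5=1, giving Y1=1, Y2=1. Observed Y1=0, Y2=0.
Test 1: faults giving observed Y1=0, Y2=0 are {U2 stuck-at-0}.
Only U2 stuck-at-0 is consistent with every test.

U2 stuck-at-0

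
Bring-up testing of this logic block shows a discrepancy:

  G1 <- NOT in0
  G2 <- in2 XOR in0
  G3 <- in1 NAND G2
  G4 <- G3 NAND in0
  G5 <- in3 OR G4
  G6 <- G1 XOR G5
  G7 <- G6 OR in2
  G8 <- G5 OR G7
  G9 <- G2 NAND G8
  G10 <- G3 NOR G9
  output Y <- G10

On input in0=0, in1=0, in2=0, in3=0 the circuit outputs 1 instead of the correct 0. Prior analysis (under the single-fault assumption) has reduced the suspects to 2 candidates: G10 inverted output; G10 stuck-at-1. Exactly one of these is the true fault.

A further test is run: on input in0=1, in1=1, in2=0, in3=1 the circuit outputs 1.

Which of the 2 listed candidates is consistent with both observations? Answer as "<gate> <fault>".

G10 stuck-at-1

Evaluate each candidate on input in0=1, in1=1, in2=0, in3=1:
  G10 inverted output: G1=0, G2=1, G3=0, G4=1, G5=1, G6=1, G7=1, G8=1, G9=0, G10=0 [inverted output] → 0 — eliminated
  G10 stuck-at-1: G1=0, G2=1, G3=0, G4=1, G5=1, G6=1, G7=1, G8=1, G9=0, G10=1 [stuck-at-1] → 1 — matches
Only G10 stuck-at-1 reproduces the observed 1.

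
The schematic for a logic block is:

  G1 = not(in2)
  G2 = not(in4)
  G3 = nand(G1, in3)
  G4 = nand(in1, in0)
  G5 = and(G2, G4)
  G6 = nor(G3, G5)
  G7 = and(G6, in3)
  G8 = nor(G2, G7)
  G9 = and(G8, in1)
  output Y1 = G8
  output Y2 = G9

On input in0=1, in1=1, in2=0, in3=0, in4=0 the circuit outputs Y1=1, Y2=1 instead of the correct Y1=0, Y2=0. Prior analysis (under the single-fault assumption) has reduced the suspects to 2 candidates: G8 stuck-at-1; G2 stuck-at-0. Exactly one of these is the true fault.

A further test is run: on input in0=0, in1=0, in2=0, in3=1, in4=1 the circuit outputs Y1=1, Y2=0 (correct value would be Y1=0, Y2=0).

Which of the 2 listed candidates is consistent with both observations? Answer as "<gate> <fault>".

Evaluate each candidate on input in0=0, in1=0, in2=0, in3=1, in4=1:
  G8 stuck-at-1: G1=1, G2=0, G3=0, G4=1, G5=0, G6=1, G7=1, G8=1 [stuck-at-1], G9=0 → Y1=1, Y2=0 — matches
  G2 stuck-at-0: G1=1, G2=0 [stuck-at-0], G3=0, G4=1, G5=0, G6=1, G7=1, G8=0, G9=0 → Y1=0, Y2=0 — eliminated
Only G8 stuck-at-1 reproduces the observed Y1=1, Y2=0.

G8 stuck-at-1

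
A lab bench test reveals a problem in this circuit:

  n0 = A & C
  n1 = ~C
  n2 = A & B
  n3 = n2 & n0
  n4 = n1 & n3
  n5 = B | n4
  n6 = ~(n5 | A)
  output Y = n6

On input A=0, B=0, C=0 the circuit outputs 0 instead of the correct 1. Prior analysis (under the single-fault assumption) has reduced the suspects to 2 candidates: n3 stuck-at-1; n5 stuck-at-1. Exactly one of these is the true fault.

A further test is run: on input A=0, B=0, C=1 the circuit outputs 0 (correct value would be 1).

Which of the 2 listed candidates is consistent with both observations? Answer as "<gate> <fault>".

Evaluate each candidate on input A=0, B=0, C=1:
  n3 stuck-at-1: n0=0, n1=0, n2=0, n3=1 [stuck-at-1], n4=0, n5=0, n6=1 → 1 — eliminated
  n5 stuck-at-1: n0=0, n1=0, n2=0, n3=0, n4=0, n5=1 [stuck-at-1], n6=0 → 0 — matches
Only n5 stuck-at-1 reproduces the observed 0.

n5 stuck-at-1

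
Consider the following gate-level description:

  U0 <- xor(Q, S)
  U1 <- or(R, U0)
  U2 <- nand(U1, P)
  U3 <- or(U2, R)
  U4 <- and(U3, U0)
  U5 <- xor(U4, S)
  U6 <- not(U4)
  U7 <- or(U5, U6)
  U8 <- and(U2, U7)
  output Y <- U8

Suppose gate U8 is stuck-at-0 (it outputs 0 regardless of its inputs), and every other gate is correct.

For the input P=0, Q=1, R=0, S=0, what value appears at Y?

Propagate with U8 forced: U0=1, U1=1, U2=1, U3=1, U4=1, U5=1, U6=0, U7=1, U8=0 [stuck-at-0].
So Y = 0. (Without the fault it would be 1.)

0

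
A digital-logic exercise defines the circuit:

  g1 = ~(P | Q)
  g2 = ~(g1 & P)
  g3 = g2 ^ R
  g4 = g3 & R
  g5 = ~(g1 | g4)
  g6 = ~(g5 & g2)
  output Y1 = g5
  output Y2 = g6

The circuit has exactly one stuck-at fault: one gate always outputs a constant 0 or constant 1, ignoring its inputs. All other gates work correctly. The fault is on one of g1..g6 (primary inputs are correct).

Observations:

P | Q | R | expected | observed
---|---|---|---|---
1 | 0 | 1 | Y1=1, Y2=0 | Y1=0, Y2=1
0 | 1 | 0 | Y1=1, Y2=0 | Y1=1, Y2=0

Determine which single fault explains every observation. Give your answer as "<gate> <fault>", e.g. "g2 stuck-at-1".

Fault-free values for test 1 (P=1, Q=0, R=1): g1=0, g2=1, g3=0, g4=0, g5=1, g6=0, giving Y1=1, Y2=0. Observed Y1=0, Y2=1.
Test 1: faults giving observed Y1=0, Y2=1 are {g1 stuck-at-1, g2 stuck-at-0, g3 stuck-at-1, g4 stuck-at-1, g5 stuck-at-0}.
Test 2 (P=0, Q=1, R=0): fault-free g1=0, g2=1, g3=1, g4=0, g5=1, g6=0 → Y1=1, Y2=0; observed Y1=1, Y2=0. Eliminates g1 stuck-at-1, g2 stuck-at-0, g4 stuck-at-1, g5 stuck-at-0.
Only g3 stuck-at-1 is consistent with every test.

g3 stuck-at-1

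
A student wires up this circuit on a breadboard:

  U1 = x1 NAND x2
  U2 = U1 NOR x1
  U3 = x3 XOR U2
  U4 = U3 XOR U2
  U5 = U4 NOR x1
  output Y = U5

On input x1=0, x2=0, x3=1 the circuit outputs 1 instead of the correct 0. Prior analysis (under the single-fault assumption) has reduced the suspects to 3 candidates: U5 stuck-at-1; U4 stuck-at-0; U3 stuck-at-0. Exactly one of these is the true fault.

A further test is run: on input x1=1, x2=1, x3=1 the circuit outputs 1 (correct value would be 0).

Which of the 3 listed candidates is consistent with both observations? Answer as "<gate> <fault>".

U5 stuck-at-1

Evaluate each candidate on input x1=1, x2=1, x3=1:
  U5 stuck-at-1: U1=0, U2=0, U3=1, U4=1, U5=1 [stuck-at-1] → 1 — matches
  U4 stuck-at-0: U1=0, U2=0, U3=1, U4=0 [stuck-at-0], U5=0 → 0 — eliminated
  U3 stuck-at-0: U1=0, U2=0, U3=0 [stuck-at-0], U4=0, U5=0 → 0 — eliminated
Only U5 stuck-at-1 reproduces the observed 1.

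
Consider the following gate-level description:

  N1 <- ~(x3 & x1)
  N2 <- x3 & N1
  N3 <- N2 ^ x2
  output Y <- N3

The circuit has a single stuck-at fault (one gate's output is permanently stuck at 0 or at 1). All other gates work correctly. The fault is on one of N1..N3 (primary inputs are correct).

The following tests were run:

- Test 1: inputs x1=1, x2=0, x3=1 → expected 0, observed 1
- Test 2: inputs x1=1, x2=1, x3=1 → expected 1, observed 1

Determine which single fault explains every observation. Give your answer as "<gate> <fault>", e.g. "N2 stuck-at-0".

Fault-free values for test 1 (x1=1, x2=0, x3=1): N1=0, N2=0, N3=0, giving Y=0. Observed 1.
Test 1: faults giving observed 1 are {N1 stuck-at-1, N2 stuck-at-1, N3 stuck-at-1}.
Test 2 (x1=1, x2=1, x3=1): fault-free N1=0, N2=0, N3=1 → 1; observed 1. Eliminates N1 stuck-at-1, N2 stuck-at-1.
Only N3 stuck-at-1 is consistent with every test.

N3 stuck-at-1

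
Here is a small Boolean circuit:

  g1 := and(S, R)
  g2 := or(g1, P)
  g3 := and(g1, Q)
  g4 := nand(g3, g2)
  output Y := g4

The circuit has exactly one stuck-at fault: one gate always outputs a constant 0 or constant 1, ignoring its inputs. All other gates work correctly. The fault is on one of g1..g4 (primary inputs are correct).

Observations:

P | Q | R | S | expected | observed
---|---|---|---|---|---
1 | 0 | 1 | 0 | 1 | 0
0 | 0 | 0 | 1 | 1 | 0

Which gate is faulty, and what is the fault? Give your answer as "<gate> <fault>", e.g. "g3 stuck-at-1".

g4 stuck-at-0

Fault-free values for test 1 (P=1, Q=0, R=1, S=0): g1=0, g2=1, g3=0, g4=1, giving Y=1. Observed 0.
Test 1: faults giving observed 0 are {g3 stuck-at-1, g4 stuck-at-0}.
Test 2 (P=0, Q=0, R=0, S=1): fault-free g1=0, g2=0, g3=0, g4=1 → 1; observed 0. Eliminates g3 stuck-at-1.
Only g4 stuck-at-0 is consistent with every test.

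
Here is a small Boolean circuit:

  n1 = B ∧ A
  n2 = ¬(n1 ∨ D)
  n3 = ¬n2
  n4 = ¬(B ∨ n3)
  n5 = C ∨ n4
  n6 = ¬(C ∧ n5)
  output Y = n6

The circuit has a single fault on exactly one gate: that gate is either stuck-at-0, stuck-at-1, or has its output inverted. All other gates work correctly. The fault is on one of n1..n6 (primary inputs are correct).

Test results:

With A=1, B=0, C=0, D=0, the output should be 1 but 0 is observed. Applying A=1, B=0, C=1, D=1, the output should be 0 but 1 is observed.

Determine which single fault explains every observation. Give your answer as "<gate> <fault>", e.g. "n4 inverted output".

n6 inverted output

Fault-free values for test 1 (A=1, B=0, C=0, D=0): n1=0, n2=1, n3=0, n4=1, n5=1, n6=1, giving Y=1. Observed 0.
Test 1: faults giving observed 0 are {n6 stuck-at-0, n6 inverted output}.
Test 2 (A=1, B=0, C=1, D=1): fault-free n1=0, n2=0, n3=1, n4=0, n5=1, n6=0 → 0; observed 1. Eliminates n6 stuck-at-0.
Only n6 inverted output is consistent with every test.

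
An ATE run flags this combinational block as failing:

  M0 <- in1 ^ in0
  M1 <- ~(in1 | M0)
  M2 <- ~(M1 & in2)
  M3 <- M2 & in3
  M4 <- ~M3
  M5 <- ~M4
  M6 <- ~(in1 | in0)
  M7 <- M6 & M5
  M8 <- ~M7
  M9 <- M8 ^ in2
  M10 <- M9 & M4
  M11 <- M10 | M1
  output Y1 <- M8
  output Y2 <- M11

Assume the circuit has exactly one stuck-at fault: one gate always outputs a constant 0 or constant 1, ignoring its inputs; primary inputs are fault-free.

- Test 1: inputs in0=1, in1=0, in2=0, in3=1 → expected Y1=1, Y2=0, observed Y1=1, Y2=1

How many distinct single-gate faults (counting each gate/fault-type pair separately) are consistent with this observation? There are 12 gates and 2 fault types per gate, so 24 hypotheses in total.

Fault-free: M0=1, M1=0, M2=1, M3=1, M4=0, M5=1, M6=0, M7=0, M8=1, M9=1, M10=0, M11=0 → Y1=1, Y2=0. Observed Y1=1, Y2=1.
  M0: stuck-at-0 ✓; others ✗
  M1: stuck-at-1 ✓; others ✗
  M2: stuck-at-0 ✓; others ✗
  M3: stuck-at-0 ✓; others ✗
  M4: stuck-at-1 ✓; others ✗
  M5: none of the 2 fault types match ✗
  M6: none of the 2 fault types match ✗
  M7: none of the 2 fault types match ✗
  M8: none of the 2 fault types match ✗
  M9: none of the 2 fault types match ✗
  M10: stuck-at-1 ✓; others ✗
  M11: stuck-at-1 ✓; others ✗
Consistent faults: {M0 stuck-at-0, M1 stuck-at-1, M2 stuck-at-0, M3 stuck-at-0, M4 stuck-at-1, M10 stuck-at-1, M11 stuck-at-1} — 7 in all.

7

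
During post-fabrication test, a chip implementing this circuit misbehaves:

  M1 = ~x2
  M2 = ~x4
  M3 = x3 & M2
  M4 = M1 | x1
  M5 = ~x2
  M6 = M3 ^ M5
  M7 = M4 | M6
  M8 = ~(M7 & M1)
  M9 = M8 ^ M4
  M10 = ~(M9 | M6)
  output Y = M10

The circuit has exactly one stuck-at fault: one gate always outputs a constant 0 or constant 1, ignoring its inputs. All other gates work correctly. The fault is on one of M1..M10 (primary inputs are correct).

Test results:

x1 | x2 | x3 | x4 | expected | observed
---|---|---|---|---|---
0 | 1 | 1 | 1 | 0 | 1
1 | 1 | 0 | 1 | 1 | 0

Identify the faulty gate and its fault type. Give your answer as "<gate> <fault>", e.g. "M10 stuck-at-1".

M8 stuck-at-0

Fault-free values for test 1 (x1=0, x2=1, x3=1, x4=1): M1=0, M2=0, M3=0, M4=0, M5=0, M6=0, M7=0, M8=1, M9=1, M10=0, giving Y=0. Observed 1.
Test 1: faults giving observed 1 are {M4 stuck-at-1, M8 stuck-at-0, M9 stuck-at-0, M10 stuck-at-1}.
Test 2 (x1=1, x2=1, x3=0, x4=1): fault-free M1=0, M2=0, M3=0, M4=1, M5=0, M6=0, M7=1, M8=1, M9=0, M10=1 → 1; observed 0. Eliminates M4 stuck-at-1, M9 stuck-at-0, M10 stuck-at-1.
Only M8 stuck-at-0 is consistent with every test.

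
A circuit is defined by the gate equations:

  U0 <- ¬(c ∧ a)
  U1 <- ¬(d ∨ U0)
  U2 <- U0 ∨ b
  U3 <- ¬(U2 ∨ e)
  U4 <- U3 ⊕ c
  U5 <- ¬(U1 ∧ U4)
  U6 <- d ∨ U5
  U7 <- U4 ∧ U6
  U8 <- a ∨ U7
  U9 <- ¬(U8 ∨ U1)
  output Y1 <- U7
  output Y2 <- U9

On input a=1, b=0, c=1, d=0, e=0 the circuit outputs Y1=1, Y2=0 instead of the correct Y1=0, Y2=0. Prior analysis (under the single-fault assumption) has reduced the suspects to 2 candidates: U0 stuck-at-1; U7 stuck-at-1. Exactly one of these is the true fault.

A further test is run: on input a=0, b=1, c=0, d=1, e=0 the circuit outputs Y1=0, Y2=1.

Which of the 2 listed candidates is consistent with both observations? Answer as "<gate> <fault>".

U0 stuck-at-1

Evaluate each candidate on input a=0, b=1, c=0, d=1, e=0:
  U0 stuck-at-1: U0=1 [stuck-at-1], U1=0, U2=1, U3=0, U4=0, U5=1, U6=1, U7=0, U8=0, U9=1 → Y1=0, Y2=1 — matches
  U7 stuck-at-1: U0=1, U1=0, U2=1, U3=0, U4=0, U5=1, U6=1, U7=1 [stuck-at-1], U8=1, U9=0 → Y1=1, Y2=0 — eliminated
Only U0 stuck-at-1 reproduces the observed Y1=0, Y2=1.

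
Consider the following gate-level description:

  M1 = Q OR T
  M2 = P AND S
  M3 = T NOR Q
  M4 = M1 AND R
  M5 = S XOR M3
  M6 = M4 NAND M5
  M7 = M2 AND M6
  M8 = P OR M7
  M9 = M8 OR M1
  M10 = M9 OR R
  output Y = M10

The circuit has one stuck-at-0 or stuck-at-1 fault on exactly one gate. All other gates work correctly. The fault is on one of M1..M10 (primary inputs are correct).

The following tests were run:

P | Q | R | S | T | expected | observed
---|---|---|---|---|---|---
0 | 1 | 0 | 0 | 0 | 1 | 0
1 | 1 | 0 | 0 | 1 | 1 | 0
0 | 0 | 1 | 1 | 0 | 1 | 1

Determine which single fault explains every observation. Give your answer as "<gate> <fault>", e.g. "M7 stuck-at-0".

Fault-free values for test 1 (P=0, Q=1, R=0, S=0, T=0): M1=1, M2=0, M3=0, M4=0, M5=0, M6=1, M7=0, M8=0, M9=1, M10=1, giving Y=1. Observed 0.
Test 1: faults giving observed 0 are {M1 stuck-at-0, M9 stuck-at-0, M10 stuck-at-0}.
Test 2 (P=1, Q=1, R=0, S=0, T=1): fault-free M1=1, M2=0, M3=0, M4=0, M5=0, M6=1, M7=0, M8=1, M9=1, M10=1 → 1; observed 0. Eliminates M1 stuck-at-0.
Test 3 (P=0, Q=0, R=1, S=1, T=0): fault-free M1=0, M2=0, M3=1, M4=0, M5=0, M6=1, M7=0, M8=0, M9=0, M10=1 → 1; observed 1. Eliminates M10 stuck-at-0.
Only M9 stuck-at-0 is consistent with every test.

M9 stuck-at-0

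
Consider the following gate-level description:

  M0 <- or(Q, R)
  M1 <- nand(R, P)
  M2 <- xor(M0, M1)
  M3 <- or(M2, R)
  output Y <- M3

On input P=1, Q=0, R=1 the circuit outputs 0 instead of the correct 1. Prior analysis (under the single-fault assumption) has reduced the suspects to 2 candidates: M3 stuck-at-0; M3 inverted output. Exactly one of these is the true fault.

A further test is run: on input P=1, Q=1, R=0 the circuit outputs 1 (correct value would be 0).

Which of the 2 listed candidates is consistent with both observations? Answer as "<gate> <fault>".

M3 inverted output

Evaluate each candidate on input P=1, Q=1, R=0:
  M3 stuck-at-0: M0=1, M1=1, M2=0, M3=0 [stuck-at-0] → 0 — eliminated
  M3 inverted output: M0=1, M1=1, M2=0, M3=1 [inverted output] → 1 — matches
Only M3 inverted output reproduces the observed 1.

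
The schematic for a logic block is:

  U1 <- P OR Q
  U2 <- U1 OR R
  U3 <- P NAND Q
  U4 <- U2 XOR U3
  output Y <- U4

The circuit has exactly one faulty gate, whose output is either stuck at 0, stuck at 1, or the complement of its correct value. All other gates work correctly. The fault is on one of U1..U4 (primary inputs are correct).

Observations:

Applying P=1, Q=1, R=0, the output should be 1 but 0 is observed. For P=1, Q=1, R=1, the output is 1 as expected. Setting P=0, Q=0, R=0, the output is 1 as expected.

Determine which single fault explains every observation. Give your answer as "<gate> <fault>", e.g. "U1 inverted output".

U1 stuck-at-0

Fault-free values for test 1 (P=1, Q=1, R=0): U1=1, U2=1, U3=0, U4=1, giving Y=1. Observed 0.
Test 1: faults giving observed 0 are {U1 stuck-at-0, U1 inverted output, U2 stuck-at-0, U2 inverted output, U3 stuck-at-1, U3 inverted output, U4 stuck-at-0, U4 inverted output}.
Test 2 (P=1, Q=1, R=1): fault-free U1=1, U2=1, U3=0, U4=1 → 1; observed 1. Eliminates U2 stuck-at-0, U2 inverted output, U3 stuck-at-1, U3 inverted output, U4 stuck-at-0, U4 inverted output.
Test 3 (P=0, Q=0, R=0): fault-free U1=0, U2=0, U3=1, U4=1 → 1; observed 1. Eliminates U1 inverted output.
Only U1 stuck-at-0 is consistent with every test.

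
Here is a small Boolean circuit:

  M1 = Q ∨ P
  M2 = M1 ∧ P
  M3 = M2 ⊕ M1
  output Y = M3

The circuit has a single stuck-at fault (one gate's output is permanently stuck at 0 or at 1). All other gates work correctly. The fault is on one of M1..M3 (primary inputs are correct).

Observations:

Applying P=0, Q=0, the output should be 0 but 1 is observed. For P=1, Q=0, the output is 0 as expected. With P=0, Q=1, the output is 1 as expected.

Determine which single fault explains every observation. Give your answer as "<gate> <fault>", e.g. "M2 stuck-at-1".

Fault-free values for test 1 (P=0, Q=0): M1=0, M2=0, M3=0, giving Y=0. Observed 1.
Test 1: faults giving observed 1 are {M1 stuck-at-1, M2 stuck-at-1, M3 stuck-at-1}.
Test 2 (P=1, Q=0): fault-free M1=1, M2=1, M3=0 → 0; observed 0. Eliminates M3 stuck-at-1.
Test 3 (P=0, Q=1): fault-free M1=1, M2=0, M3=1 → 1; observed 1. Eliminates M2 stuck-at-1.
Only M1 stuck-at-1 is consistent with every test.

M1 stuck-at-1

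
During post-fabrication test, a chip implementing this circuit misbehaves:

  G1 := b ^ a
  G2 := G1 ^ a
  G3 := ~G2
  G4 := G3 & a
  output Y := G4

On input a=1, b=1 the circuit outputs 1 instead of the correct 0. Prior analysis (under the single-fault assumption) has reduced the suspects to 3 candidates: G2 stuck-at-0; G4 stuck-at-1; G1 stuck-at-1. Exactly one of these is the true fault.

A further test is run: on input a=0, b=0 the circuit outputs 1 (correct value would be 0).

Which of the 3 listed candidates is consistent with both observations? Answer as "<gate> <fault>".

Evaluate each candidate on input a=0, b=0:
  G2 stuck-at-0: G1=0, G2=0 [stuck-at-0], G3=1, G4=0 → 0 — eliminated
  G4 stuck-at-1: G1=0, G2=0, G3=1, G4=1 [stuck-at-1] → 1 — matches
  G1 stuck-at-1: G1=1 [stuck-at-1], G2=1, G3=0, G4=0 → 0 — eliminated
Only G4 stuck-at-1 reproduces the observed 1.

G4 stuck-at-1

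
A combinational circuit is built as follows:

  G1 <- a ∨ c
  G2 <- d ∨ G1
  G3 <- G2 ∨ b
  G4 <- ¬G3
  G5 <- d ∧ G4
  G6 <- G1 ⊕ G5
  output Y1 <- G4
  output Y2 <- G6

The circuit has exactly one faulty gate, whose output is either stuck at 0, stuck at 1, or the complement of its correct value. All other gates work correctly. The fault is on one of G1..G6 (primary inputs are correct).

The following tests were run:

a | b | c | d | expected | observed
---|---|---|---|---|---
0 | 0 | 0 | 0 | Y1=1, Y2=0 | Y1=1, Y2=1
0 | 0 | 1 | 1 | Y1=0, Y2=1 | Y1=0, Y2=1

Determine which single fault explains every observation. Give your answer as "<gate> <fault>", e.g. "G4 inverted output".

G6 stuck-at-1

Fault-free values for test 1 (a=0, b=0, c=0, d=0): G1=0, G2=0, G3=0, G4=1, G5=0, G6=0, giving Y1=1, Y2=0. Observed Y1=1, Y2=1.
Test 1: faults giving observed Y1=1, Y2=1 are {G5 stuck-at-1, G5 inverted output, G6 stuck-at-1, G6 inverted output}.
Test 2 (a=0, b=0, c=1, d=1): fault-free G1=1, G2=1, G3=1, G4=0, G5=0, G6=1 → Y1=0, Y2=1; observed Y1=0, Y2=1. Eliminates G5 stuck-at-1, G5 inverted output, G6 inverted output.
Only G6 stuck-at-1 is consistent with every test.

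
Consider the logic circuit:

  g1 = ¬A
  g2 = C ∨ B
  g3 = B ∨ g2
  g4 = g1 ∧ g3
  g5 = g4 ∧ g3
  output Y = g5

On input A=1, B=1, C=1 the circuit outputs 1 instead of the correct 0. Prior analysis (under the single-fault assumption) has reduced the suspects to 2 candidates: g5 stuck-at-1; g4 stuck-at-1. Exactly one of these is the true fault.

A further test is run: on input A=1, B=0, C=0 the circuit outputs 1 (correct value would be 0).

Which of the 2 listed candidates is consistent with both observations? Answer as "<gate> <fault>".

Evaluate each candidate on input A=1, B=0, C=0:
  g5 stuck-at-1: g1=0, g2=0, g3=0, g4=0, g5=1 [stuck-at-1] → 1 — matches
  g4 stuck-at-1: g1=0, g2=0, g3=0, g4=1 [stuck-at-1], g5=0 → 0 — eliminated
Only g5 stuck-at-1 reproduces the observed 1.

g5 stuck-at-1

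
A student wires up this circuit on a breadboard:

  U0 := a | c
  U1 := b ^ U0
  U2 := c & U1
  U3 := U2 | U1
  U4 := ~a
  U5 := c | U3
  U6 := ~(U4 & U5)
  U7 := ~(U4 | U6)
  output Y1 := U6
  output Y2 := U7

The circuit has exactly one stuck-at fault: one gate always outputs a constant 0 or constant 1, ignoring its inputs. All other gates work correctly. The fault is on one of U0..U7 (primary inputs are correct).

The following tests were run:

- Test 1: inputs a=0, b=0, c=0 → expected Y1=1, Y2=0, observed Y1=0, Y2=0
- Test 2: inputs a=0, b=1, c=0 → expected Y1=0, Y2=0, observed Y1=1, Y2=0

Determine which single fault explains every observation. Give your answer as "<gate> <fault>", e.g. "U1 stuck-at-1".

U0 stuck-at-1

Fault-free values for test 1 (a=0, b=0, c=0): U0=0, U1=0, U2=0, U3=0, U4=1, U5=0, U6=1, U7=0, giving Y1=1, Y2=0. Observed Y1=0, Y2=0.
Test 1: faults giving observed Y1=0, Y2=0 are {U0 stuck-at-1, U1 stuck-at-1, U2 stuck-at-1, U3 stuck-at-1, U5 stuck-at-1, U6 stuck-at-0}.
Test 2 (a=0, b=1, c=0): fault-free U0=0, U1=1, U2=0, U3=1, U4=1, U5=1, U6=0, U7=0 → Y1=0, Y2=0; observed Y1=1, Y2=0. Eliminates U1 stuck-at-1, U2 stuck-at-1, U3 stuck-at-1, U5 stuck-at-1, U6 stuck-at-0.
Only U0 stuck-at-1 is consistent with every test.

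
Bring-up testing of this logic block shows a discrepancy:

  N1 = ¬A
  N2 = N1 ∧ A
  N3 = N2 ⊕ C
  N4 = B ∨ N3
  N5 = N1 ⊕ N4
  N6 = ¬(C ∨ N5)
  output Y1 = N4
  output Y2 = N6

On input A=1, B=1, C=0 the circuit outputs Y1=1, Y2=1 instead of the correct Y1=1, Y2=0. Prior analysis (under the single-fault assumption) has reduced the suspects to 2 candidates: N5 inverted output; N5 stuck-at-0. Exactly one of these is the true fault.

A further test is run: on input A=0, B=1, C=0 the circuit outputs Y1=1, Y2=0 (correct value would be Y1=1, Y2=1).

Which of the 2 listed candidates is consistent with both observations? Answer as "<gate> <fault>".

N5 inverted output

Evaluate each candidate on input A=0, B=1, C=0:
  N5 inverted output: N1=1, N2=0, N3=0, N4=1, N5=1 [inverted output], N6=0 → Y1=1, Y2=0 — matches
  N5 stuck-at-0: N1=1, N2=0, N3=0, N4=1, N5=0 [stuck-at-0], N6=1 → Y1=1, Y2=1 — eliminated
Only N5 inverted output reproduces the observed Y1=1, Y2=0.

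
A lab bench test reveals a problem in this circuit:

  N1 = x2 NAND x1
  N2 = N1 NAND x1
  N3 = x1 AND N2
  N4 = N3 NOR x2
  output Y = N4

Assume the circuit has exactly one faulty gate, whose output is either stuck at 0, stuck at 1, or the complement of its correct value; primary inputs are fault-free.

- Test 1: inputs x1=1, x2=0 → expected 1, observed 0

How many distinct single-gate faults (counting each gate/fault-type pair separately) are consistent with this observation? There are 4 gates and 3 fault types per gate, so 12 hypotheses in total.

Fault-free: N1=1, N2=0, N3=0, N4=1 → 1. Observed 0.
  N1 stuck-at-0: output 0 ✓
  N1 stuck-at-1: output 1 ✗
  N1 inverted output: output 0 ✓
  N2 stuck-at-0: output 1 ✗
  N2 stuck-at-1: output 0 ✓
  N2 inverted output: output 0 ✓
  N3 stuck-at-0: output 1 ✗
  N3 stuck-at-1: output 0 ✓
  N3 inverted output: output 0 ✓
  N4 stuck-at-0: output 0 ✓
  N4 stuck-at-1: output 1 ✗
  N4 inverted output: output 0 ✓
Consistent faults: {N1 stuck-at-0, N1 inverted output, N2 stuck-at-1, N2 inverted output, N3 stuck-at-1, N3 inverted output, N4 stuck-at-0, N4 inverted output} — 8 in all.

8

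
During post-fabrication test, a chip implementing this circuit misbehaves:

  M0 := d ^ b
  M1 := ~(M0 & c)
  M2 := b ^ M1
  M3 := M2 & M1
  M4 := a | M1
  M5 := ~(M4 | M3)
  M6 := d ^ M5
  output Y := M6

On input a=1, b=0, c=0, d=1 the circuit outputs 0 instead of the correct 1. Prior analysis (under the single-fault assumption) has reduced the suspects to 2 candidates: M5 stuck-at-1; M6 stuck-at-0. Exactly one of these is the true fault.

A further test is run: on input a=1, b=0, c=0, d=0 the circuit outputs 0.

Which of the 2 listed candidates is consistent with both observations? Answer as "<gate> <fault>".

M6 stuck-at-0

Evaluate each candidate on input a=1, b=0, c=0, d=0:
  M5 stuck-at-1: M0=0, M1=1, M2=1, M3=1, M4=1, M5=1 [stuck-at-1], M6=1 → 1 — eliminated
  M6 stuck-at-0: M0=0, M1=1, M2=1, M3=1, M4=1, M5=0, M6=0 [stuck-at-0] → 0 — matches
Only M6 stuck-at-0 reproduces the observed 0.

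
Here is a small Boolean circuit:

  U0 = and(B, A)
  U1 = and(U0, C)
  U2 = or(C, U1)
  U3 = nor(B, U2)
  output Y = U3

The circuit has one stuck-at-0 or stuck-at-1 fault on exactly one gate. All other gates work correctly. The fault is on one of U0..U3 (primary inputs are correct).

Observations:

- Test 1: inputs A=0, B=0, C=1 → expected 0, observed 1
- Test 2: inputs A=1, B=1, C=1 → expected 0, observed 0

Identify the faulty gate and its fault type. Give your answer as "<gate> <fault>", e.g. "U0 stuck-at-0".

U2 stuck-at-0

Fault-free values for test 1 (A=0, B=0, C=1): U0=0, U1=0, U2=1, U3=0, giving Y=0. Observed 1.
Test 1: faults giving observed 1 are {U2 stuck-at-0, U3 stuck-at-1}.
Test 2 (A=1, B=1, C=1): fault-free U0=1, U1=1, U2=1, U3=0 → 0; observed 0. Eliminates U3 stuck-at-1.
Only U2 stuck-at-0 is consistent with every test.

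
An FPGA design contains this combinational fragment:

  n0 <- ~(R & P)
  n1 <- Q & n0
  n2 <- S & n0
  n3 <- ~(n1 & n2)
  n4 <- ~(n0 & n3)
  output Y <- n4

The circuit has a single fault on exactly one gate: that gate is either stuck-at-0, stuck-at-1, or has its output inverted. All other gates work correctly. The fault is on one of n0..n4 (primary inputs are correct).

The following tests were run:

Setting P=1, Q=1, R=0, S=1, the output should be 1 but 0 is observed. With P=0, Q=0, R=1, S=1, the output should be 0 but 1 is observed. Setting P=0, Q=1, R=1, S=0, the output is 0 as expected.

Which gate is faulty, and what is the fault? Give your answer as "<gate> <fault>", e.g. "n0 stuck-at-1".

n1 inverted output

Fault-free values for test 1 (P=1, Q=1, R=0, S=1): n0=1, n1=1, n2=1, n3=0, n4=1, giving Y=1. Observed 0.
Test 1: faults giving observed 0 are {n1 stuck-at-0, n1 inverted output, n2 stuck-at-0, n2 inverted output, n3 stuck-at-1, n3 inverted output, n4 stuck-at-0, n4 inverted output}.
Test 2 (P=0, Q=0, R=1, S=1): fault-free n0=1, n1=0, n2=1, n3=1, n4=0 → 0; observed 1. Eliminates n1 stuck-at-0, n2 stuck-at-0, n2 inverted output, n3 stuck-at-1, n4 stuck-at-0.
Test 3 (P=0, Q=1, R=1, S=0): fault-free n0=1, n1=1, n2=0, n3=1, n4=0 → 0; observed 0. Eliminates n3 inverted output, n4 inverted output.
Only n1 inverted output is consistent with every test.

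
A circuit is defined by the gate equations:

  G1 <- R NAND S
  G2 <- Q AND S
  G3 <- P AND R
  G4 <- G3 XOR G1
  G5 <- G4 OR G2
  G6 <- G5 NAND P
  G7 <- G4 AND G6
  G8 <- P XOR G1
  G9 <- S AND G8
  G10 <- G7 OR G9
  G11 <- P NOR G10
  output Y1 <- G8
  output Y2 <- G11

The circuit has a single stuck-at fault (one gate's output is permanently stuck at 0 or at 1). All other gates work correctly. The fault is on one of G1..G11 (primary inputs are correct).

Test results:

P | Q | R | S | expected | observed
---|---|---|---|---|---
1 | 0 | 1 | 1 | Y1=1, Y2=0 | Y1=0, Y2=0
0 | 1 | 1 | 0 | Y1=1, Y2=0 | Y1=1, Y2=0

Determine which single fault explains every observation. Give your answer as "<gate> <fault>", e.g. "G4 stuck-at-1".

G1 stuck-at-1

Fault-free values for test 1 (P=1, Q=0, R=1, S=1): G1=0, G2=0, G3=1, G4=1, G5=1, G6=0, G7=0, G8=1, G9=1, G10=1, G11=0, giving Y1=1, Y2=0. Observed Y1=0, Y2=0.
Test 1: faults giving observed Y1=0, Y2=0 are {G1 stuck-at-1, G8 stuck-at-0}.
Test 2 (P=0, Q=1, R=1, S=0): fault-free G1=1, G2=0, G3=0, G4=1, G5=1, G6=1, G7=1, G8=1, G9=0, G10=1, G11=0 → Y1=1, Y2=0; observed Y1=1, Y2=0. Eliminates G8 stuck-at-0.
Only G1 stuck-at-1 is consistent with every test.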